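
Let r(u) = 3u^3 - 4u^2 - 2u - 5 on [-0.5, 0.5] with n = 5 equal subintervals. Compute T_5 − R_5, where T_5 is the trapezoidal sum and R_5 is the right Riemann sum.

T_5 = -5.36.
R_5 = -5.485.
T_5 − R_5 = 0.125.

0.125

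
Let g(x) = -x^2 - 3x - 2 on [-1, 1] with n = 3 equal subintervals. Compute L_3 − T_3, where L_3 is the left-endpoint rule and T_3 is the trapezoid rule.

L_3 ≈ -2.814815.
T_3 ≈ -4.814815.
L_3 − T_3 = 2.

2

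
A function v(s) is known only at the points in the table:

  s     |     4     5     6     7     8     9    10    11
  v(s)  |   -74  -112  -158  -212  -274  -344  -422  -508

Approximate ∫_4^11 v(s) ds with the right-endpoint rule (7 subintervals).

Δs = 1.
Sum = 1·[(-112) + (-158) + (-212) + (-274) + (-344) + (-422) + (-508)] = -2030.

-2030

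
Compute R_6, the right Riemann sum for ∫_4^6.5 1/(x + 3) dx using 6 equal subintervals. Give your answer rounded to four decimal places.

Δx = (6.5 − 4)/6 = 5/12.
Right endpoints: 53/12, 29/6, 5.25, 17/3, 73/12, 6.5.
f(53/12) = 12/89, f(29/6) = 6/47, f(5.25) = 4/33, f(17/3) = 3/26, f(73/12) = 12/109, f(6.5) = 2/19.
Sum = Δx · [f(53/12) + f(29/6) + f(5.25) + ...].
Sum ≈ 0.2977.

0.2977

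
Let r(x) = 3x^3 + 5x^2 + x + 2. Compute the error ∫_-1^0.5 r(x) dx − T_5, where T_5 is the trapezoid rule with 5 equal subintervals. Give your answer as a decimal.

Exact integral: ∫_-1^0.5 r(x) dx = 3.796875.
T_5 = 3.85875.
Error = 3.796875 − 3.85875 = -0.061875.

-0.061875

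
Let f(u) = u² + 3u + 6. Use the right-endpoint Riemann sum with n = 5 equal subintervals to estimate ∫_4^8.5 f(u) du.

Δu = (8.5 − 4)/5 = 0.9.
Right endpoints: 4.9, 5.8, 6.7, 7.6, 8.5.
f(4.9) = 44.71, f(5.8) = 57.04, f(6.7) = 70.99, f(7.6) = 86.56, f(8.5) = 103.75.
Sum = Δu · [f(4.9) + f(5.8) + f(6.7) + f(7.6) + f(8.5)].
Sum = 326.745.

326.745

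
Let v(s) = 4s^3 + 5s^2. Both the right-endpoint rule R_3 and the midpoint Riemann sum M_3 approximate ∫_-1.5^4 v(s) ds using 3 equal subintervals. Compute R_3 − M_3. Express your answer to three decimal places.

402.493

R_3 ≈ 734.91204.
M_3 ≈ 332.41898.
R_3 − M_3 ≈ 402.493.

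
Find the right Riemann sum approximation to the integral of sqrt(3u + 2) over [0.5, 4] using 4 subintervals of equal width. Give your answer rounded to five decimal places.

10.97885

Δu = (4 − 0.5)/4 = 0.875.
Right endpoints: 1.375, 2.25, 3.125, 4.
f(1.375) ≈ 2.47487, f(2.25) ≈ 2.95804, f(3.125) ≈ 3.37268, f(4) ≈ 3.74166.
Sum = Δu · [f(1.375) + f(2.25) + f(3.125) + f(4)].
Sum ≈ 10.97885.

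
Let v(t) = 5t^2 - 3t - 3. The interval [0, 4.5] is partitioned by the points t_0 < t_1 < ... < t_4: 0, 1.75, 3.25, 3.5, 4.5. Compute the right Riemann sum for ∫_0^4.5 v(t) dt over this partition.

Subinterval widths: 1.75, 1.5, 0.25, 1.
Right endpoints: 1.75, 3.25, 3.5, 4.5.
v(1.75) = 7.0625, v(3.25) = 40.0625, v(3.5) = 47.75, v(4.5) = 84.75.
Sum = Σ Δt_i · v(t_i).
Sum = 169.140625.

169.140625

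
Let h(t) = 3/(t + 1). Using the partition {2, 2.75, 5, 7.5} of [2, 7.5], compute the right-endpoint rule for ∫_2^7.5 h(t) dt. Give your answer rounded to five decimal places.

2.60735

Subinterval widths: 0.75, 2.25, 2.5.
Right endpoints: 2.75, 5, 7.5.
h(2.75) = 0.8, h(5) = 0.5, h(7.5) = 6/17.
Sum = Σ Δt_i · h(t_i).
Sum ≈ 2.60735.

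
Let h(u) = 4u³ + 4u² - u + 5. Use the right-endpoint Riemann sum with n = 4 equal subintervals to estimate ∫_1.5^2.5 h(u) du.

61.625

Δu = (2.5 − 1.5)/4 = 0.25.
Right endpoints: 1.75, 2, 2.25, 2.5.
h(1.75) = 36.9375, h(2) = 51, h(2.25) = 68.5625, h(2.5) = 90.
Sum = Δu · [h(1.75) + h(2) + h(2.25) + h(2.5)].
Sum = 61.625.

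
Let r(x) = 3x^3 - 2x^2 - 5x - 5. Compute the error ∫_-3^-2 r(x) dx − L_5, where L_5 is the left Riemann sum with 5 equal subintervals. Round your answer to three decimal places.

Exact integral: ∫_-3^-2 r(x) dx ≈ -53.91667.
L_5 = -60.28.
Error ≈ -53.91667 − (-60.28) ≈ 6.363.

6.363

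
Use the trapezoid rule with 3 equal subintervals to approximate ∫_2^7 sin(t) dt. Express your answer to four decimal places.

-0.8858

Δt = (7 − 2)/3 = 5/3.
f(2) ≈ 0.9093, f(11/3) ≈ -0.5013, f(16/3) ≈ -0.8133, f(7) ≈ 0.6570.
T_3 = (Δt/2)·[f(t_0) + 2f(t_1) + 2f(t_2) + f(t_3)].
Sum ≈ -0.8858.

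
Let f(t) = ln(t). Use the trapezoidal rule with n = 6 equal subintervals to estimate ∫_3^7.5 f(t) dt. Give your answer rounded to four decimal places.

Δt = (7.5 − 3)/6 = 0.75.
f(3) ≈ 1.0986, f(3.75) ≈ 1.3218, f(4.5) ≈ 1.5041, f(5.25) ≈ 1.6582, f(6) ≈ 1.7918, f(6.75) ≈ 1.9095, f(7.5) ≈ 2.0149.
T_6 = (Δt/2)·[f(t_0) + 2f(t_1) + ... + 2f(t_{5}) + f(t_6)].
Sum ≈ 7.3066.

7.3066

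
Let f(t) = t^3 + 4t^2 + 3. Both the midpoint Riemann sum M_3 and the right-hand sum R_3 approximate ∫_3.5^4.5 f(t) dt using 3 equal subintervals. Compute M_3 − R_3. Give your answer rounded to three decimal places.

-13.819

M_3 ≈ 132.18519.
R_3 ≈ 146.00463.
M_3 − R_3 ≈ -13.819.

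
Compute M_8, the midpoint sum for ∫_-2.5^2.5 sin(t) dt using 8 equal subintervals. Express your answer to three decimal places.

0.000

Δt = (2.5 − (-2.5))/8 = 0.625.
Midpoints: -2.1875, -1.5625, -0.9375, -0.3125, 0.3125, 0.9375, 1.5625, 2.1875.
f(-2.1875) ≈ -0.816, f(-1.5625) ≈ -1.000, f(-0.9375) ≈ -0.806, f(-0.3125) ≈ -0.307, f(0.3125) ≈ 0.307, f(0.9375) ≈ 0.806, f(1.5625) ≈ 1.000, f(2.1875) ≈ 0.816.
Sum = Δt · [f(-2.1875) + f(-1.5625) + f(-0.9375) + ...].
Sum ≈ 0.000.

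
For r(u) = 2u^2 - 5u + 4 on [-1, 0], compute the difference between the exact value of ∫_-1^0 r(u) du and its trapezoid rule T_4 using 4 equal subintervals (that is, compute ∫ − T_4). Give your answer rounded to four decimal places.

-0.0208

Exact integral: ∫_-1^0 r(u) du ≈ 7.166667.
T_4 = 7.1875.
Error ≈ 7.166667 − 7.1875 ≈ -0.0208.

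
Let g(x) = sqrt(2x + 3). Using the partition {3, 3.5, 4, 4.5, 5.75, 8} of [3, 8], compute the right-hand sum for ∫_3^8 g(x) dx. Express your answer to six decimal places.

Subinterval widths: 0.5, 0.5, 0.5, 1.25, 2.25.
Right endpoints: 3.5, 4, 4.5, 5.75, 8.
g(3.5) ≈ 3.162278, g(4) ≈ 3.316625, g(4.5) ≈ 3.464102, g(5.75) ≈ 3.807887, g(8) ≈ 4.358899.
Sum = Σ Δx_i · g(x_i).
Sum ≈ 19.538883.

19.538883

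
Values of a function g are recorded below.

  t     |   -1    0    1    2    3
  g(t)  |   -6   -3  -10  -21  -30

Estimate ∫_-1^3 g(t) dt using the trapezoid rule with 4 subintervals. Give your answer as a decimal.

-52

Δt = 1.
T_4 = (1/2)·[(-6) + 2·(-3) + 2·(-10) + 2·(-21) + (-30)] = -52.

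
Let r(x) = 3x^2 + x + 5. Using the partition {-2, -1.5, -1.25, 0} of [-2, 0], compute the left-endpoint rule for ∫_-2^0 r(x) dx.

Subinterval widths: 0.5, 0.25, 1.25.
Left endpoints: -2, -1.5, -1.25.
r(-2) = 15, r(-1.5) = 10.25, r(-1.25) = 8.4375.
Sum = Σ Δx_i · r(x_i).
Sum = 20.609375.

20.609375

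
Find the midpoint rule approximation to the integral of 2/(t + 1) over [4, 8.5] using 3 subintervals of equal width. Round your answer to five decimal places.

1.27839

Δt = (8.5 − 4)/3 = 1.5.
Midpoints: 4.75, 6.25, 7.75.
f(4.75) = 8/23, f(6.25) = 8/29, f(7.75) = 8/35.
Sum = Δt · [f(4.75) + f(6.25) + f(7.75)].
Sum ≈ 1.27839.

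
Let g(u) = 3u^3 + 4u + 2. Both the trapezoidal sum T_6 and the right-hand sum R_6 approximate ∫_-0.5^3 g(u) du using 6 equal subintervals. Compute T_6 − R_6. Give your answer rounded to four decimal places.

-27.8177

T_6 ≈ 87.436198.
R_6 = 115.25390625.
T_6 − R_6 ≈ -27.8177.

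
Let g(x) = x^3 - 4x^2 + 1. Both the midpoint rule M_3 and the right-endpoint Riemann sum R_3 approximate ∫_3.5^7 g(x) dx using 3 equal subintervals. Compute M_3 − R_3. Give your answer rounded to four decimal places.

-103.3168

M_3 ≈ 161.403067.
R_3 ≈ 264.719907.
M_3 − R_3 ≈ -103.3168.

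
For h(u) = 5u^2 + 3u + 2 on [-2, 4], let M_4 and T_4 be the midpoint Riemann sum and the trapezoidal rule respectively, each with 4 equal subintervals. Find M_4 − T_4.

M_4 = 144.375.
T_4 = 161.25.
M_4 − T_4 = -16.875.

-16.875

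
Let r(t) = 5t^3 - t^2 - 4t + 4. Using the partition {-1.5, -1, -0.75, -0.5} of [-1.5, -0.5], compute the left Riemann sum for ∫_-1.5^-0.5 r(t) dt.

Subinterval widths: 0.5, 0.25, 0.25.
Left endpoints: -1.5, -1, -0.75.
r(-1.5) = -9.125, r(-1) = 2, r(-0.75) = 4.328125.
Sum = Σ Δt_i · r(t_i).
Sum = -2.98046875.

-2.98046875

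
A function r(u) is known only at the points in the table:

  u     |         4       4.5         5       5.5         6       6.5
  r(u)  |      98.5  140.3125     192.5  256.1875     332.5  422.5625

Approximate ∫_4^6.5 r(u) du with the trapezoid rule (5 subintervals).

591.015625

Δu = 0.5.
T_5 = (0.5/2)·[98.5 + 2·140.3125 + 2·192.5 + 2·256.1875 + 2·332.5 + 422.5625] = 591.015625.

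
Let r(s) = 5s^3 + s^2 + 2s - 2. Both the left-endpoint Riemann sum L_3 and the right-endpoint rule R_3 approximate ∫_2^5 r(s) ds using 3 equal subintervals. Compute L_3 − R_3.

L_3 = 536.
R_3 = 1148.
L_3 − R_3 = -612.

-612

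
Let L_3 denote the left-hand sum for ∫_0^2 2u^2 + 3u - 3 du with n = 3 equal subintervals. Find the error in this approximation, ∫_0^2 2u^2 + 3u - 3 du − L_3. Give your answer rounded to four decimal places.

Exact integral: ∫_0^2 f(u) du ≈ 5.333333.
L_3 ≈ 0.962963.
Error ≈ 5.333333 − 0.962963 ≈ 4.3704.

4.3704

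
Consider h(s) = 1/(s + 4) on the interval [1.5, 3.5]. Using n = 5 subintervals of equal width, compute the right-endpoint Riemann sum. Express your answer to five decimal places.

0.30066

Δs = (3.5 − 1.5)/5 = 0.4.
Right endpoints: 1.9, 2.3, 2.7, 3.1, 3.5.
h(1.9) = 10/59, h(2.3) = 10/63, h(2.7) = 10/67, h(3.1) = 10/71, h(3.5) = 2/15.
Sum = Δs · [h(1.9) + h(2.3) + h(2.7) + h(3.1) + h(3.5)].
Sum ≈ 0.30066.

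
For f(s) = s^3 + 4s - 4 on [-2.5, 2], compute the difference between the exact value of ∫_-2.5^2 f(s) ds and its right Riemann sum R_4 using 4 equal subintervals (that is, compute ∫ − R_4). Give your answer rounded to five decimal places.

Exact integral: ∫_-2.5^2 f(s) ds = -28.265625.
R_4 ≈ -5.5634766.
Error ≈ -28.265625 − (-5.5634766) ≈ -22.70215.

-22.70215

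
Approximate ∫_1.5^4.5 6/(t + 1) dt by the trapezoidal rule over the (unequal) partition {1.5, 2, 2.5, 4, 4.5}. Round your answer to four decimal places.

Subinterval widths: 0.5, 0.5, 1.5, 0.5.
f(1.5) = 2.4, f(2) = 2, f(2.5) = 12/7, f(4) = 1.2, f(4.5) = 12/11.
On each subinterval the trapezoid contributes (Δt_i/2)·[f(t_{i-1}) + f(t_i)].
Sum ≈ 4.7870.

4.7870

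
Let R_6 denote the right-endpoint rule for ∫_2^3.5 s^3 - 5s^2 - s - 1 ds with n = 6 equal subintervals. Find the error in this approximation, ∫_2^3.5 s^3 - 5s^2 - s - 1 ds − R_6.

0.93359375

Exact integral: ∫_2^3.5 f(s) ds = -30.234375.
R_6 = -31.16796875.
Error = -30.234375 − (-31.16796875) = 0.93359375.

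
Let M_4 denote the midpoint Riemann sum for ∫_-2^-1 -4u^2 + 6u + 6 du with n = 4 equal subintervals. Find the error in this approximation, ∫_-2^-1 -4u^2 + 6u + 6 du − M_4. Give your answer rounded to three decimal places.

Exact integral: ∫_-2^-1 f(u) du ≈ -12.33333.
M_4 = -12.3125.
Error ≈ -12.33333 − (-12.3125) ≈ -0.021.

-0.021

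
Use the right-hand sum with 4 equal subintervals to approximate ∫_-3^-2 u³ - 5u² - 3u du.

Δu = (-2 − (-3))/4 = 0.25.
Right endpoints: -2.75, -2.5, -2.25, -2.
f(-2.75) = -50.359375, f(-2.5) = -39.375, f(-2.25) = -29.953125, f(-2) = -22.
Sum = Δu · [f(-2.75) + f(-2.5) + f(-2.25) + f(-2)].
Sum = -35.421875.

-35.421875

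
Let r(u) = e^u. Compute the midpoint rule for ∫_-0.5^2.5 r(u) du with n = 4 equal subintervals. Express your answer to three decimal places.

11.309

Δu = (2.5 − (-0.5))/4 = 0.75.
Midpoints: -0.125, 0.625, 1.375, 2.125.
r(-0.125) ≈ 0.882, r(0.625) ≈ 1.868, r(1.375) ≈ 3.955, r(2.125) ≈ 8.373.
Sum = Δu · [r(-0.125) + r(0.625) + r(1.375) + r(2.125)].
Sum ≈ 11.309.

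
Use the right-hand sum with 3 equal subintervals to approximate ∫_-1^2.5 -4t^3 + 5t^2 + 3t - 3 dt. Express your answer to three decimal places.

-33.509

Δt = (2.5 − (-1))/3 = 7/6.
Right endpoints: 1/6, 4/3, 2.5.
f(1/6) = -257/108, f(4/3) = 11/27, f(2.5) = -26.75.
Sum = Δt · [f(1/6) + f(4/3) + f(2.5)].
Sum ≈ -33.509.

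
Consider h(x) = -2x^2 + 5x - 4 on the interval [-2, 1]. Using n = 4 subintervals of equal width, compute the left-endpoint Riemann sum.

-33.9375

Δx = (1 − (-2))/4 = 0.75.
Left endpoints: -2, -1.25, -0.5, 0.25.
h(-2) = -22, h(-1.25) = -13.375, h(-0.5) = -7, h(0.25) = -2.875.
Sum = Δx · [h(-2) + h(-1.25) + h(-0.5) + h(0.25)].
Sum = -33.9375.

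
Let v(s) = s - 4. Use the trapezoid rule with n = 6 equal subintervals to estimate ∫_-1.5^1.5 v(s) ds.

-12

Δs = (1.5 − (-1.5))/6 = 0.5.
v(-1.5) = -5.5, v(-1) = -5, v(-0.5) = -4.5, v(0) = -4, v(0.5) = -3.5, v(1) = -3, v(1.5) = -2.5.
T_6 = (Δs/2)·[v(s_0) + 2v(s_1) + ... + 2v(s_{5}) + v(s_6)].
Sum = -12.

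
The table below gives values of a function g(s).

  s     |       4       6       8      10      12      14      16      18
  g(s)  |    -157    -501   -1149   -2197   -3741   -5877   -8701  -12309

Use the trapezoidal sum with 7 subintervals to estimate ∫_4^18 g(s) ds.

-56798

Δs = 2.
T_7 = (2/2)·[(-157) + 2·(-501) + 2·(-1149) + 2·(-2197) + 2·(-3741) + 2·(-5877) + 2·(-8701) + (-12309)] = -56798.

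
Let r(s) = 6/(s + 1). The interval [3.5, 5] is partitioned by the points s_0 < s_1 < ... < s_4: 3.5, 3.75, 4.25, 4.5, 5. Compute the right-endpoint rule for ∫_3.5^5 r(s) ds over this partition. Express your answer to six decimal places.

Subinterval widths: 0.25, 0.5, 0.25, 0.5.
Right endpoints: 3.75, 4.25, 4.5, 5.
r(3.75) = 24/19, r(4.25) = 8/7, r(4.5) = 12/11, r(5) = 1.
Sum = Σ Δs_i · r(s_i).
Sum ≈ 1.659945.

1.659945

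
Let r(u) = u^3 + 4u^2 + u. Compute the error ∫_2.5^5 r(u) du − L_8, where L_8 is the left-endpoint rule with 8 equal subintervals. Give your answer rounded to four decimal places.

28.5787

Exact integral: ∫_2.5^5 r(u) du ≈ 301.692708.
L_8 ≈ 273.114014.
Error ≈ 301.692708 − 273.114014 ≈ 28.5787.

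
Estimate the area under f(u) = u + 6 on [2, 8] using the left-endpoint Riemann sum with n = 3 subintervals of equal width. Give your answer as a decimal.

Δu = (8 − 2)/3 = 2.
Left endpoints: 2, 4, 6.
f(2) = 8, f(4) = 10, f(6) = 12.
Sum = Δu · [f(2) + f(4) + f(6)].
Sum = 60.

60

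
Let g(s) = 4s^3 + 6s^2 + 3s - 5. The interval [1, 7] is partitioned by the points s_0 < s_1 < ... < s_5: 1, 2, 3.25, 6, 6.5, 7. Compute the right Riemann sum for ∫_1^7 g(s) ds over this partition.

Subinterval widths: 1, 1.25, 2.75, 0.5, 0.5.
Right endpoints: 2, 3.25, 6, 6.5, 7.
g(2) = 57, g(3.25) = 205.4375, g(6) = 1093, g(6.5) = 1366.5, g(7) = 1682.
Sum = Σ Δs_i · g(s_i).
Sum = 4843.796875.

4843.796875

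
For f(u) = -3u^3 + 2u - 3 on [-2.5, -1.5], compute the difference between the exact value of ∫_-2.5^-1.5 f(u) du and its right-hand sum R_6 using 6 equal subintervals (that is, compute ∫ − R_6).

2.8125

Exact integral: ∫_-2.5^-1.5 f(u) du = 18.5.
R_6 = 15.6875.
Error = 18.5 − 15.6875 = 2.8125.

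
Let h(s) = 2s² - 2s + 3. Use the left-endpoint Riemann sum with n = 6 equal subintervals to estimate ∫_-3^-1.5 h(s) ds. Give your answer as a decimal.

29.09375

Δs = (-1.5 − (-3))/6 = 0.25.
Left endpoints: -3, -2.75, -2.5, -2.25, -2, -1.75.
h(-3) = 27, h(-2.75) = 23.625, h(-2.5) = 20.5, h(-2.25) = 17.625, h(-2) = 15, h(-1.75) = 12.625.
Sum = Δs · [h(-3) + h(-2.75) + h(-2.5) + ...].
Sum = 29.09375.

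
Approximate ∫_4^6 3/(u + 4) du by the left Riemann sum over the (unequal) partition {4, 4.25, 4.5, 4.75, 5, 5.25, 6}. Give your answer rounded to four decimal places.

0.6852

Subinterval widths: 0.25, 0.25, 0.25, 0.25, 0.25, 0.75.
Left endpoints: 4, 4.25, 4.5, 4.75, 5, 5.25.
f(4) = 0.375, f(4.25) = 4/11, f(4.5) = 6/17, f(4.75) = 12/35, f(5) = 1/3, f(5.25) = 12/37.
Sum = Σ Δu_i · f(u_i).
Sum ≈ 0.6852.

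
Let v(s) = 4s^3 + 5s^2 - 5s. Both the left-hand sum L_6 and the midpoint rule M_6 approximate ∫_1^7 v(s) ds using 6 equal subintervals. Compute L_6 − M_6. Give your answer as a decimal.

-709.5

L_6 = 2114.
M_6 = 2823.5.
L_6 − M_6 = -709.5.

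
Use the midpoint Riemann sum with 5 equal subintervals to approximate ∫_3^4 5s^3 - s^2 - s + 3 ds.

Δs = (4 − 3)/5 = 0.2.
Midpoints: 3.1, 3.3, 3.5, 3.7, 3.9.
f(3.1) = 139.245, f(3.3) = 168.495, f(3.5) = 201.625, f(3.7) = 238.875, f(3.9) = 280.485.
Sum = Δs · [f(3.1) + f(3.3) + f(3.5) + f(3.7) + f(3.9)].
Sum = 205.745.

205.745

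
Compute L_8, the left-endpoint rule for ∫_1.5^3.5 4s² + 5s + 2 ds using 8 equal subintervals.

Δs = (3.5 − 1.5)/8 = 0.25.
Left endpoints: 1.5, 1.75, 2, 2.25, 2.5, 2.75, 3, 3.25.
f(1.5) = 18.5, f(1.75) = 23, f(2) = 28, f(2.25) = 33.5, f(2.5) = 39.5, f(2.75) = 46, f(3) = 53, f(3.25) = 60.5.
Sum = Δs · [f(1.5) + f(1.75) + f(2) + ...].
Sum = 75.5.

75.5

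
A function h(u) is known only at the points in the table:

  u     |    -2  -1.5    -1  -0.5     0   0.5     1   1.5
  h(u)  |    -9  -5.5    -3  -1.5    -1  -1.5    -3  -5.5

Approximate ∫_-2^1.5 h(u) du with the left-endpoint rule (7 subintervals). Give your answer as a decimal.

-12.25

Δu = 0.5.
Sum = 0.5·[(-9) + (-5.5) + (-3) + (-1.5) + (-1) + (-1.5) + (-3)] = -12.25.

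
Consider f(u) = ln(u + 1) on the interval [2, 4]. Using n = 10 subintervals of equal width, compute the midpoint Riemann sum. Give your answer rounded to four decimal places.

Δu = (4 − 2)/10 = 0.2.
Midpoints: 2.1, 2.3, 2.5, 2.7, 2.9, 3.1, 3.3, 3.5, 3.7, 3.9.
f(2.1) ≈ 1.1314, f(2.3) ≈ 1.1939, f(2.5) ≈ 1.2528, f(2.7) ≈ 1.3083, f(2.9) ≈ 1.3610, f(3.1) ≈ 1.4110, f(3.3) ≈ 1.4586, f(3.5) ≈ 1.5041, f(3.7) ≈ 1.5476, f(3.9) ≈ 1.5892.
Sum = Δu · [f(2.1) + f(2.3) + f(2.5) + ...].
Sum ≈ 2.7516.

2.7516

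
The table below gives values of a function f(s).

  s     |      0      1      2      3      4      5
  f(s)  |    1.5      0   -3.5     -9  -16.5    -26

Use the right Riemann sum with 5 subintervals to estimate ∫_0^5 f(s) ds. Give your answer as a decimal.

Δs = 1.
Sum = 1·[0 + (-3.5) + (-9) + (-16.5) + (-26)] = -55.

-55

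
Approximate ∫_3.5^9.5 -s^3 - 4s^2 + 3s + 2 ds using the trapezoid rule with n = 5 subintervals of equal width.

-2989.59

Δs = (9.5 − 3.5)/5 = 1.2.
f(3.5) = -79.375, f(4.7) = -176.083, f(5.9) = -324.919, f(7.1) = -536.251, f(8.3) = -820.447, f(9.5) = -1187.875.
T_5 = (Δs/2)·[f(s_0) + 2f(s_1) + ... + 2f(s_{4}) + f(s_5)].
Sum = -2989.59.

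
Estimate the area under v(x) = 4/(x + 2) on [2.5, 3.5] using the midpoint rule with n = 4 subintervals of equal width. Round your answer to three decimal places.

0.803

Δx = (3.5 − 2.5)/4 = 0.25.
Midpoints: 2.625, 2.875, 3.125, 3.375.
v(2.625) = 32/37, v(2.875) = 32/39, v(3.125) = 32/41, v(3.375) = 32/43.
Sum = Δx · [v(2.625) + v(2.875) + v(3.125) + v(3.375)].
Sum ≈ 0.803.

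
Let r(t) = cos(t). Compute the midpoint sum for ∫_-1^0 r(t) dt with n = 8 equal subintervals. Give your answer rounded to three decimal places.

0.842

Δt = (0 − (-1))/8 = 0.125.
Midpoints: -0.9375, -0.8125, -0.6875, -0.5625, -0.4375, -0.3125, -0.1875, -0.0625.
r(-0.9375) ≈ 0.592, r(-0.8125) ≈ 0.688, r(-0.6875) ≈ 0.773, r(-0.5625) ≈ 0.846, r(-0.4375) ≈ 0.906, r(-0.3125) ≈ 0.952, r(-0.1875) ≈ 0.982, r(-0.0625) ≈ 0.998.
Sum = Δt · [r(-0.9375) + r(-0.8125) + r(-0.6875) + ...].
Sum ≈ 0.842.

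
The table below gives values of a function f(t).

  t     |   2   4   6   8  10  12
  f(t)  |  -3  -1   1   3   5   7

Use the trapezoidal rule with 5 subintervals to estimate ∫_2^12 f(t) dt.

Δt = 2.
T_5 = (2/2)·[(-3) + 2·(-1) + 2·1 + 2·3 + 2·5 + 7] = 20.

20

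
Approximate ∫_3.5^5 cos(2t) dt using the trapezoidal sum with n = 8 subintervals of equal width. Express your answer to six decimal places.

Δt = (5 − 3.5)/8 = 0.1875.
f(3.5) ≈ 0.753902, f(3.6875) ≈ 0.460876, f(3.875) ≈ 0.103794, f(4.0625) ≈ -0.267713, f(4.25) ≈ -0.602012, f(4.4375) ≈ -0.852641, f(4.625) ≈ -0.984765, f(4.8125) ≈ -0.980022, f(5) ≈ -0.839072.
T_8 = (Δt/2)·[f(t_0) + 2f(t_1) + ... + 2f(t_{7}) + f(t_8)].
Sum ≈ -0.593450.

-0.593450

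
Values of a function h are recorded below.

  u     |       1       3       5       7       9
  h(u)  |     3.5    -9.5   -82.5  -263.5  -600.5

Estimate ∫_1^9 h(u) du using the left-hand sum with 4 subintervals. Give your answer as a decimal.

-704

Δu = 2.
Sum = 2·[3.5 + (-9.5) + (-82.5) + (-263.5)] = -704.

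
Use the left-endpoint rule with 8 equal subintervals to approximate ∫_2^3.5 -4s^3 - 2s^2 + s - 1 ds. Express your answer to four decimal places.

Δs = (3.5 − 2)/8 = 0.1875.
Left endpoints: 2, 2.1875, 2.375, 2.5625, 2.75, 2.9375, 3.125, 3.3125.
f(2) = -39, f(2.1875) = -51459/1024, f(2.375) = -63.4921875, f(2.5625) = -80769/1024, f(2.75) = -96.5625, f(2.9375) = -119511/1024, f(3.125) = -139.4765625, f(3.3125) = -168981/1024.
Sum = Δs · [f(2) + f(2.1875) + f(2.375) + ...].
Sum ≈ -140.5107.

-140.5107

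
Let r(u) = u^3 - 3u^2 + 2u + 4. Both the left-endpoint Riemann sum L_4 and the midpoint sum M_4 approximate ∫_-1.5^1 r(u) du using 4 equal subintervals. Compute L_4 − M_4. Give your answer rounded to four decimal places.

-5.0171

L_4 ≈ -1.352539.
M_4 ≈ 3.664551.
L_4 − M_4 ≈ -5.0171.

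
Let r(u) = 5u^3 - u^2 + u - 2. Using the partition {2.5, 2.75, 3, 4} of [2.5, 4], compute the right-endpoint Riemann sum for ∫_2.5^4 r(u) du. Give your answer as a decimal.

Subinterval widths: 0.25, 0.25, 1.
Right endpoints: 2.75, 3, 4.
r(2.75) = 97.171875, r(3) = 127, r(4) = 306.
Sum = Σ Δu_i · r(u_i).
Sum = 362.04296875.

362.04296875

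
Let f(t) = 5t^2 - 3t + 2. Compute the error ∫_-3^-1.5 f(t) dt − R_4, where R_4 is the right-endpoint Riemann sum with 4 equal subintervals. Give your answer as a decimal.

6.99609375

Exact integral: ∫_-3^-1.5 f(t) dt = 52.5.
R_4 = 45.50390625.
Error = 52.5 − 45.50390625 = 6.99609375.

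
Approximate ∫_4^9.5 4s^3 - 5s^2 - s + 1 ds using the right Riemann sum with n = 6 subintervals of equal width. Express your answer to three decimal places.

7875.529

Δs = (9.5 − 4)/6 = 11/12.
Right endpoints: 59/12, 35/6, 6.75, 23/3, 103/12, 9.5.
f(59/12) = 9467/27, f(35/6) = 66853/108, f(6.75) = 996.625, f(23/3) = 40553/27, f(103/12) = 232579/108, f(9.5) = 2969.75.
Sum = Δs · [f(59/12) + f(35/6) + f(6.75) + ...].
Sum ≈ 7875.529.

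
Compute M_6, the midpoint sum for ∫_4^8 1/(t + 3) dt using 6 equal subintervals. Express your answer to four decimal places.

0.4518

Δt = (8 − 4)/6 = 2/3.
Midpoints: 13/3, 5, 17/3, 19/3, 7, 23/3.
f(13/3) = 3/22, f(5) = 0.125, f(17/3) = 3/26, f(19/3) = 3/28, f(7) = 0.1, f(23/3) = 0.09375.
Sum = Δt · [f(13/3) + f(5) + f(17/3) + ...].
Sum ≈ 0.4518.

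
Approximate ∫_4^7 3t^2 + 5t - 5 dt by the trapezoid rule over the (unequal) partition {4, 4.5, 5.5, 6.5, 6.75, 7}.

Subinterval widths: 0.5, 1, 1, 0.25, 0.25.
f(4) = 63, f(4.5) = 78.25, f(5.5) = 113.25, f(6.5) = 154.25, f(6.75) = 165.4375, f(7) = 177.
On each subinterval the trapezoid contributes (Δt_i/2)·[f(t_{i-1}) + f(t_i)].
Sum = 347.578125.

347.578125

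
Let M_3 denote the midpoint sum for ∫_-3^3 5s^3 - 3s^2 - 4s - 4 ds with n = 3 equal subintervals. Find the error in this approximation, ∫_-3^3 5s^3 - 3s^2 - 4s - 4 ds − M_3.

Exact integral: ∫_-3^3 f(s) ds = -78.
M_3 = -72.
Error = -78 − (-72) = -6.

-6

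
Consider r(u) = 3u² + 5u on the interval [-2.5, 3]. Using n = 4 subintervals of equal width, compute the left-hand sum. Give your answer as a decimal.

30.12109375

Δu = (3 − (-2.5))/4 = 1.375.
Left endpoints: -2.5, -1.125, 0.25, 1.625.
r(-2.5) = 6.25, r(-1.125) = -1.828125, r(0.25) = 1.4375, r(1.625) = 16.046875.
Sum = Δu · [r(-2.5) + r(-1.125) + r(0.25) + r(1.625)].
Sum = 30.12109375.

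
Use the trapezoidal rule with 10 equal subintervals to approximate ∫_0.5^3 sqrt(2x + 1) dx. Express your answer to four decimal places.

Δx = (3 − 0.5)/10 = 0.25.
f(0.5) ≈ 1.4142, f(0.75) ≈ 1.5811, f(1) ≈ 1.7321, f(1.25) ≈ 1.8708, f(1.5) ≈ 2.0000, f(1.75) ≈ 2.1213, f(2) ≈ 2.2361, f(2.25) ≈ 2.3452, f(2.5) ≈ 2.4495, f(2.75) ≈ 2.5495, f(3) ≈ 2.6458.
T_10 = (Δx/2)·[f(x_0) + 2f(x_1) + ... + 2f(x_{9}) + f(x_10)].
Sum ≈ 5.2289.

5.2289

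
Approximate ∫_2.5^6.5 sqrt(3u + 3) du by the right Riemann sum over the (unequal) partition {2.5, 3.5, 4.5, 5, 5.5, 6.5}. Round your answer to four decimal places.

16.8089

Subinterval widths: 1, 1, 0.5, 0.5, 1.
Right endpoints: 3.5, 4.5, 5, 5.5, 6.5.
f(3.5) ≈ 3.6742, f(4.5) ≈ 4.0620, f(5) ≈ 4.2426, f(5.5) ≈ 4.4159, f(6.5) ≈ 4.7434.
Sum = Σ Δu_i · f(u_i).
Sum ≈ 16.8089.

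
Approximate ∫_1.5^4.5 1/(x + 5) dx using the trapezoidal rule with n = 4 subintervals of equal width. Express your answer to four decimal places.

0.3801

Δx = (4.5 − 1.5)/4 = 0.75.
f(1.5) = 2/13, f(2.25) = 4/29, f(3) = 0.125, f(3.75) = 4/35, f(4.5) = 2/19.
T_4 = (Δx/2)·[f(x_0) + 2f(x_1) + 2f(x_2) + 2f(x_3) + f(x_4)].
Sum ≈ 0.3801.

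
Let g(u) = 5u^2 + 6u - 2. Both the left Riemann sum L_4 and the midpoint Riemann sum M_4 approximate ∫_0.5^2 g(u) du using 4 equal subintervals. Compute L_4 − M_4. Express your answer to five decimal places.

-4.93945

L_4 = 16.34765625.
M_4 ≈ 21.2871094.
L_4 − M_4 ≈ -4.93945.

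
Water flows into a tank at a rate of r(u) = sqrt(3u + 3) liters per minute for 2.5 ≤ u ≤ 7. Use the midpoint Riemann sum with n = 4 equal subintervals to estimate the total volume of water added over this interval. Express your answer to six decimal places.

18.575244

Δu = (7 − 2.5)/4 = 1.125.
Midpoints: 3.0625, 4.1875, 5.3125, 6.4375.
r(3.0625) ≈ 3.491060, r(4.1875) ≈ 3.944933, r(5.3125) ≈ 4.351724, r(6.4375) ≈ 4.723611.
Sum = Δu · [r(3.0625) + r(4.1875) + r(5.3125) + r(6.4375)].
Sum ≈ 18.575244.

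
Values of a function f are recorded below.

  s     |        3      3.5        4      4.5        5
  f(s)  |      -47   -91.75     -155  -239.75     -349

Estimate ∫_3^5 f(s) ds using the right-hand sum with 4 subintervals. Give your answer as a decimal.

-417.75

Δs = 0.5.
Sum = 0.5·[(-91.75) + (-155) + (-239.75) + (-349)] = -417.75.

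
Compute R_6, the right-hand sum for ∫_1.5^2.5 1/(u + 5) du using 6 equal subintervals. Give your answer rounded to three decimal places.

Δu = (2.5 − 1.5)/6 = 1/6.
Right endpoints: 5/3, 11/6, 2, 13/6, 7/3, 2.5.
f(5/3) = 0.15, f(11/6) = 6/41, f(2) = 1/7, f(13/6) = 6/43, f(7/3) = 3/22, f(2.5) = 2/15.
Sum = Δu · [f(5/3) + f(11/6) + f(2) + ...].
Sum ≈ 0.141.

0.141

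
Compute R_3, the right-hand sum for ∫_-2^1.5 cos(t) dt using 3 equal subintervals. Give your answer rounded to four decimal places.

1.9695

Δt = (1.5 − (-2))/3 = 7/6.
Right endpoints: -5/6, 1/3, 1.5.
f(-5/6) ≈ 0.6724, f(1/3) ≈ 0.9450, f(1.5) ≈ 0.0707.
Sum = Δt · [f(-5/6) + f(1/3) + f(1.5)].
Sum ≈ 1.9695.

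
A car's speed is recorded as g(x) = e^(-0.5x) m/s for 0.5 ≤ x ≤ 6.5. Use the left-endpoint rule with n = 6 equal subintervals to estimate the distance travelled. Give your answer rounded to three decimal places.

1.881

Δx = (6.5 − 0.5)/6 = 1.
Left endpoints: 0.5, 1.5, 2.5, 3.5, 4.5, 5.5.
g(0.5) ≈ 0.779, g(1.5) ≈ 0.472, g(2.5) ≈ 0.287, g(3.5) ≈ 0.174, g(4.5) ≈ 0.105, g(5.5) ≈ 0.064.
Sum = Δx · [g(0.5) + g(1.5) + g(2.5) + ...].
Sum ≈ 1.881.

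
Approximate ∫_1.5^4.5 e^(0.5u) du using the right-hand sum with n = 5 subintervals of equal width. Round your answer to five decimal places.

Δu = (4.5 − 1.5)/5 = 0.6.
Right endpoints: 2.1, 2.7, 3.3, 3.9, 4.5.
f(2.1) ≈ 2.85765, f(2.7) ≈ 3.85743, f(3.3) ≈ 5.20698, f(3.9) ≈ 7.02869, f(4.5) ≈ 9.48774.
Sum = Δu · [f(2.1) + f(2.7) + f(3.3) + f(3.9) + f(4.5)].
Sum ≈ 17.06309.

17.06309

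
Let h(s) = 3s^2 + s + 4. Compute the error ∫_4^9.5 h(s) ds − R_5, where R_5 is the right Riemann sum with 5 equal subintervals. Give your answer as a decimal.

-128.865

Exact integral: ∫_4^9.5 h(s) ds = 852.5.
R_5 = 981.365.
Error = 852.5 − 981.365 = -128.865.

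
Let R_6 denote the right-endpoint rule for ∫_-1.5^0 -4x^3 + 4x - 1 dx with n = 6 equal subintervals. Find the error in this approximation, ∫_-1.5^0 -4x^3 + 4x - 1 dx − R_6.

Exact integral: ∫_-1.5^0 f(x) dx = -0.9375.
R_6 = -1.734375.
Error = -0.9375 − (-1.734375) = 0.796875.

0.796875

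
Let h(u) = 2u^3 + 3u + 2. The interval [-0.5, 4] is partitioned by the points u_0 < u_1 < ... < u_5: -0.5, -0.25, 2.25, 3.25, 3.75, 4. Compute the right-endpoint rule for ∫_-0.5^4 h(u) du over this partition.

254.3984375

Subinterval widths: 0.25, 2.5, 1, 0.5, 0.25.
Right endpoints: -0.25, 2.25, 3.25, 3.75, 4.
h(-0.25) = 1.21875, h(2.25) = 31.53125, h(3.25) = 80.40625, h(3.75) = 118.71875, h(4) = 142.
Sum = Σ Δu_i · h(u_i).
Sum = 254.3984375.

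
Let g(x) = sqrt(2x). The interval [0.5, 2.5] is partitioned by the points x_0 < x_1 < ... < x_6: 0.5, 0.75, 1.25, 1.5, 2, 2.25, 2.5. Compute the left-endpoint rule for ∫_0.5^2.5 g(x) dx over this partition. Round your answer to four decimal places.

3.1540

Subinterval widths: 0.25, 0.5, 0.25, 0.5, 0.25, 0.25.
Left endpoints: 0.5, 0.75, 1.25, 1.5, 2, 2.25.
g(0.5) ≈ 1.0000, g(0.75) ≈ 1.2247, g(1.25) ≈ 1.5811, g(1.5) ≈ 1.7321, g(2) ≈ 2.0000, g(2.25) ≈ 2.1213.
Sum = Σ Δx_i · g(x_i).
Sum ≈ 3.1540.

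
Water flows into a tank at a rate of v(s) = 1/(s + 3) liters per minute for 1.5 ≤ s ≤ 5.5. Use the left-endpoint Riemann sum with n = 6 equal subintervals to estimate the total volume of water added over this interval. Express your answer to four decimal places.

0.6722

Δs = (5.5 − 1.5)/6 = 2/3.
Left endpoints: 1.5, 13/6, 17/6, 3.5, 25/6, 29/6.
v(1.5) = 2/9, v(13/6) = 6/31, v(17/6) = 6/35, v(3.5) = 2/13, v(25/6) = 6/43, v(29/6) = 6/47.
Sum = Δs · [v(1.5) + v(13/6) + v(17/6) + ...].
Sum ≈ 0.6722.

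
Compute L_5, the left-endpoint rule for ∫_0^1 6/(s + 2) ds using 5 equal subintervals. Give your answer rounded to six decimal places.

2.535564

Δs = (1 − 0)/5 = 0.2.
Left endpoints: 0, 0.2, 0.4, 0.6, 0.8.
f(0) = 3, f(0.2) = 30/11, f(0.4) = 2.5, f(0.6) = 30/13, f(0.8) = 15/7.
Sum = Δs · [f(0) + f(0.2) + f(0.4) + f(0.6) + f(0.8)].
Sum ≈ 2.535564.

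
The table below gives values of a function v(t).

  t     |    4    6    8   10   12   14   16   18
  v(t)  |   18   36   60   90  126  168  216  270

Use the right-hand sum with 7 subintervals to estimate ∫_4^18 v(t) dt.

1932

Δt = 2.
Sum = 2·[36 + 60 + 90 + 126 + 168 + 216 + 270] = 1932.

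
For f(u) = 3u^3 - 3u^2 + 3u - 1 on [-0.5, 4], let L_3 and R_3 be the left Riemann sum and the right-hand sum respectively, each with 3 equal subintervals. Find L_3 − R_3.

-237.9375

L_3 = 49.5.
R_3 = 287.4375.
L_3 − R_3 = -237.9375.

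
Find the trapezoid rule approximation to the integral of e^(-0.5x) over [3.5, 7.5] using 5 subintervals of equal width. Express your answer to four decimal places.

0.3045

Δx = (7.5 − 3.5)/5 = 0.8.
f(3.5) ≈ 0.1738, f(4.3) ≈ 0.1165, f(5.1) ≈ 0.0781, f(5.9) ≈ 0.0523, f(6.7) ≈ 0.0351, f(7.5) ≈ 0.0235.
T_5 = (Δx/2)·[f(x_0) + 2f(x_1) + ... + 2f(x_{4}) + f(x_5)].
Sum ≈ 0.3045.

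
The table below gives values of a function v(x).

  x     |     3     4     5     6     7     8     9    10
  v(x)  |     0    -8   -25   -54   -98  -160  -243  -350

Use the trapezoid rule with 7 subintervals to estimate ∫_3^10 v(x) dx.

-763

Δx = 1.
T_7 = (1/2)·[0 + 2·(-8) + 2·(-25) + 2·(-54) + 2·(-98) + 2·(-160) + 2·(-243) + (-350)] = -763.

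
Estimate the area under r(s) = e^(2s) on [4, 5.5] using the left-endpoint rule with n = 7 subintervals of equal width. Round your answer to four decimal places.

22784.9735

Δs = (5.5 − 4)/7 = 3/14.
Left endpoints: 4, 59/14, 31/7, 65/14, 34/7, 71/14, 37/7.
r(4) ≈ 2980.9580, r(59/14) ≈ 4575.9583, r(31/7) ≈ 7024.3844, r(65/14) ≈ 10782.8726, r(34/7) ≈ 16552.3889, r(71/14) ≈ 25408.9599, r(37/7) ≈ 39004.3544.
Sum = Δs · [r(4) + r(59/14) + r(31/7) + ...].
Sum ≈ 22784.9735.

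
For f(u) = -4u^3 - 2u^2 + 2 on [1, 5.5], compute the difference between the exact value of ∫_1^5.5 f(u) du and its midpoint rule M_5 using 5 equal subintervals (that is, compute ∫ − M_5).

Exact integral: ∫_1^5.5 f(u) du = -1015.3125.
M_5 = -1002.85875.
Error = -1015.3125 − (-1002.85875) = -12.45375.

-12.45375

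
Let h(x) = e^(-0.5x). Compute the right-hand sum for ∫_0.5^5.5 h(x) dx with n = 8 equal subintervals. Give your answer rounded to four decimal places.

Δx = (5.5 − 0.5)/8 = 0.625.
Right endpoints: 1.125, 1.75, 2.375, 3, 3.625, 4.25, 4.875, 5.5.
h(1.125) ≈ 0.5698, h(1.75) ≈ 0.4169, h(2.375) ≈ 0.3050, h(3) ≈ 0.2231, h(3.625) ≈ 0.1632, h(4.25) ≈ 0.1194, h(4.875) ≈ 0.0874, h(5.5) ≈ 0.0639.
Sum = Δx · [h(1.125) + h(1.75) + h(2.375) + ...].
Sum ≈ 1.2180.

1.2180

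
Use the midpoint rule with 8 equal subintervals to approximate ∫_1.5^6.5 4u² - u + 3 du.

356.015625

Δu = (6.5 − 1.5)/8 = 0.625.
Midpoints: 1.8125, 2.4375, 3.0625, 3.6875, 4.3125, 4.9375, 5.5625, 6.1875.
f(1.8125) = 14.328125, f(2.4375) = 24.328125, f(3.0625) = 37.453125, f(3.6875) = 53.703125, f(4.3125) = 73.078125, f(4.9375) = 95.578125, f(5.5625) = 121.203125, f(6.1875) = 149.953125.
Sum = Δu · [f(1.8125) + f(2.4375) + f(3.0625) + ...].
Sum = 356.015625.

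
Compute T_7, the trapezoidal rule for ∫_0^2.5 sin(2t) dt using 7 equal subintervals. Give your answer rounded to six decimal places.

0.342810

Δt = (2.5 − 0)/7 = 5/14.
f(0) ≈ 0.000000, f(5/14) ≈ 0.655078, f(5/7) ≈ 0.989903, f(15/14) ≈ 0.840787, f(10/7) ≈ 0.280629, f(25/14) ≈ -0.416722, f(15/7) ≈ -0.910347, f(2.5) ≈ -0.958924.
T_7 = (Δt/2)·[f(t_0) + 2f(t_1) + ... + 2f(t_{6}) + f(t_7)].
Sum ≈ 0.342810.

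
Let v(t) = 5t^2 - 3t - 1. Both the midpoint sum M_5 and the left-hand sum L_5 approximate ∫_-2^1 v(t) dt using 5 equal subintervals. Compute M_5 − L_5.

-8.55

M_5 = 16.05.
L_5 = 24.6.
M_5 − L_5 = -8.55.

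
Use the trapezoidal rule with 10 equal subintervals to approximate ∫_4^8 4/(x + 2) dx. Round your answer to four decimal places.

Δx = (8 − 4)/10 = 0.4.
f(4) = 2/3, f(4.4) = 0.625, f(4.8) = 10/17, f(5.2) = 5/9, f(5.6) = 10/19, f(6) = 0.5, f(6.4) = 10/21, f(6.8) = 5/11, f(7.2) = 10/23, f(7.6) = 5/12, f(8) = 0.4.
T_10 = (Δx/2)·[f(x_0) + 2f(x_1) + ... + 2f(x_{9}) + f(x_10)].
Sum ≈ 2.0443.

2.0443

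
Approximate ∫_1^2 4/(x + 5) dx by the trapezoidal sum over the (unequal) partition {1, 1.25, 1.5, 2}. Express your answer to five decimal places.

0.61696

Subinterval widths: 0.25, 0.25, 0.5.
f(1) = 2/3, f(1.25) = 0.64, f(1.5) = 8/13, f(2) = 4/7.
On each subinterval the trapezoid contributes (Δx_i/2)·[f(x_{i-1}) + f(x_i)].
Sum ≈ 0.61696.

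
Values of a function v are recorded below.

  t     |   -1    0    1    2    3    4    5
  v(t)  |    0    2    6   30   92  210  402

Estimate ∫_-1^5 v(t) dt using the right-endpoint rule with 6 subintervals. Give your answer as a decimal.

Δt = 1.
Sum = 1·[2 + 6 + 30 + 92 + 210 + 402] = 742.

742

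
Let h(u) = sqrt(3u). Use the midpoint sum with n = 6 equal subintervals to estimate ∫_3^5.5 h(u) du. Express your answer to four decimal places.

8.8950

Δu = (5.5 − 3)/6 = 5/12.
Midpoints: 77/24, 3.625, 97/24, 107/24, 4.875, 127/24.
h(77/24) ≈ 3.1024, h(3.625) ≈ 3.2977, h(97/24) ≈ 3.4821, h(107/24) ≈ 3.6572, h(4.875) ≈ 3.8243, h(127/24) ≈ 3.9843.
Sum = Δu · [h(77/24) + h(3.625) + h(97/24) + ...].
Sum ≈ 8.8950.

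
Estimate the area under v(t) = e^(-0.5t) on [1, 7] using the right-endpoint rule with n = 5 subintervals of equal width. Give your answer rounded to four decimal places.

Δt = (7 − 1)/5 = 1.2.
Right endpoints: 2.2, 3.4, 4.6, 5.8, 7.
v(2.2) ≈ 0.3329, v(3.4) ≈ 0.1827, v(4.6) ≈ 0.1003, v(5.8) ≈ 0.0550, v(7) ≈ 0.0302.
Sum = Δt · [v(2.2) + v(3.4) + v(4.6) + v(5.8) + v(7)].
Sum ≈ 0.8412.

0.8412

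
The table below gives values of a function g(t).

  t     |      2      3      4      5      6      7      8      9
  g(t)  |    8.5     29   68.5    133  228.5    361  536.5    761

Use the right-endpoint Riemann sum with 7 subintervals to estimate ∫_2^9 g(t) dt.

2117.5

Δt = 1.
Sum = 1·[29 + 68.5 + 133 + 228.5 + 361 + 536.5 + 761] = 2117.5.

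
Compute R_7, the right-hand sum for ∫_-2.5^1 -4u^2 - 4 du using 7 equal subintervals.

-31.5

Δu = (1 − (-2.5))/7 = 0.5.
Right endpoints: -2, -1.5, -1, -0.5, 0, 0.5, 1.
f(-2) = -20, f(-1.5) = -13, f(-1) = -8, f(-0.5) = -5, f(0) = -4, f(0.5) = -5, f(1) = -8.
Sum = Δu · [f(-2) + f(-1.5) + f(-1) + ...].
Sum = -31.5.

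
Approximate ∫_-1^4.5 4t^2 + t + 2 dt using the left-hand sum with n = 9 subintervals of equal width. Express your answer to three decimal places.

Δt = (4.5 − (-1))/9 = 11/18.
Left endpoints: -1, -7/18, 2/9, 5/6, 13/9, 37/18, 8/3, 59/18, 35/9.
f(-1) = 5, f(-7/18) = 359/162, f(2/9) = 196/81, f(5/6) = 101/18, f(13/9) = 955/81, f(37/18) = 3395/162, f(8/3) = 298/9, f(59/18) = 7817/162, f(35/9) = 5377/81.
Sum = Δt · [f(-1) + f(-7/18) + f(2/9) + ...].
Sum ≈ 119.619.

119.619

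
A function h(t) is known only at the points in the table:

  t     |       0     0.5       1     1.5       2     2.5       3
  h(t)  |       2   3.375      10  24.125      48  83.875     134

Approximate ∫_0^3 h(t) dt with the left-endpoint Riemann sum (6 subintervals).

Δt = 0.5.
Sum = 0.5·[2 + 3.375 + 10 + 24.125 + 48 + 83.875] = 85.6875.

85.6875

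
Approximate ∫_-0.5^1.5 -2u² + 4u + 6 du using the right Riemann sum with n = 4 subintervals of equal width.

14.5

Δu = (1.5 − (-0.5))/4 = 0.5.
Right endpoints: 0, 0.5, 1, 1.5.
f(0) = 6, f(0.5) = 7.5, f(1) = 8, f(1.5) = 7.5.
Sum = Δu · [f(0) + f(0.5) + f(1) + f(1.5)].
Sum = 14.5.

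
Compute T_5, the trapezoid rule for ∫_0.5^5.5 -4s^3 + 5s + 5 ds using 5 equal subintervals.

Δs = (5.5 − 0.5)/5 = 1.
f(0.5) = 7, f(1.5) = -1, f(2.5) = -45, f(3.5) = -149, f(4.5) = -337, f(5.5) = -633.
T_5 = (Δs/2)·[f(s_0) + 2f(s_1) + ... + 2f(s_{4}) + f(s_5)].
Sum = -845.

-845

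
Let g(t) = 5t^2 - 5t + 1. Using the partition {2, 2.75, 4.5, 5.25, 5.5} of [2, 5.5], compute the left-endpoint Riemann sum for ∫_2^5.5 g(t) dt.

140.0625

Subinterval widths: 0.75, 1.75, 0.75, 0.25.
Left endpoints: 2, 2.75, 4.5, 5.25.
g(2) = 11, g(2.75) = 25.0625, g(4.5) = 79.75, g(5.25) = 112.5625.
Sum = Σ Δt_i · g(t_i).
Sum = 140.0625.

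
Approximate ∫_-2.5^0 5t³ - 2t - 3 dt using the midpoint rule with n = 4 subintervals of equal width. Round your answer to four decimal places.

Δt = (0 − (-2.5))/4 = 0.625.
Midpoints: -2.1875, -1.5625, -0.9375, -0.3125.
f(-2.1875) = -208743/4096, f(-1.5625) = -77613/4096, f(-0.9375) = -21483/4096, f(-0.3125) = -10353/4096.
Sum = Δt · [f(-2.1875) + f(-1.5625) + f(-0.9375) + f(-0.3125)].
Sum ≈ -48.5522.

-48.5522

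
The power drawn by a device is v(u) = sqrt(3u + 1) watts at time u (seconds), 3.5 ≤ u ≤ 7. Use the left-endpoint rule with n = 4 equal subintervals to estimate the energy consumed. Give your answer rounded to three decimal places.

Δu = (7 − 3.5)/4 = 0.875.
Left endpoints: 3.5, 4.375, 5.25, 6.125.
v(3.5) ≈ 3.391, v(4.375) ≈ 3.758, v(5.25) ≈ 4.093, v(6.125) ≈ 4.402.
Sum = Δu · [v(3.5) + v(4.375) + v(5.25) + v(6.125)].
Sum ≈ 13.688.

13.688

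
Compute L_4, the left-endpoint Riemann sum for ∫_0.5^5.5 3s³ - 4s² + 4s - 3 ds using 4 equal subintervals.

290.3125

Δs = (5.5 − 0.5)/4 = 1.25.
Left endpoints: 0.5, 1.75, 3, 4.25.
f(0.5) = -1.625, f(1.75) = 7.828125, f(3) = 54, f(4.25) = 172.046875.
Sum = Δs · [f(0.5) + f(1.75) + f(3) + f(4.25)].
Sum = 290.3125.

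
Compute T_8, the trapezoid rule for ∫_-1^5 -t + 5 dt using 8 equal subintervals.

18

Δt = (5 − (-1))/8 = 0.75.
f(-1) = 6, f(-0.25) = 5.25, f(0.5) = 4.5, f(1.25) = 3.75, f(2) = 3, f(2.75) = 2.25, f(3.5) = 1.5, f(4.25) = 0.75, f(5) = 0.
T_8 = (Δt/2)·[f(t_0) + 2f(t_1) + ... + 2f(t_{7}) + f(t_8)].
Sum = 18.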